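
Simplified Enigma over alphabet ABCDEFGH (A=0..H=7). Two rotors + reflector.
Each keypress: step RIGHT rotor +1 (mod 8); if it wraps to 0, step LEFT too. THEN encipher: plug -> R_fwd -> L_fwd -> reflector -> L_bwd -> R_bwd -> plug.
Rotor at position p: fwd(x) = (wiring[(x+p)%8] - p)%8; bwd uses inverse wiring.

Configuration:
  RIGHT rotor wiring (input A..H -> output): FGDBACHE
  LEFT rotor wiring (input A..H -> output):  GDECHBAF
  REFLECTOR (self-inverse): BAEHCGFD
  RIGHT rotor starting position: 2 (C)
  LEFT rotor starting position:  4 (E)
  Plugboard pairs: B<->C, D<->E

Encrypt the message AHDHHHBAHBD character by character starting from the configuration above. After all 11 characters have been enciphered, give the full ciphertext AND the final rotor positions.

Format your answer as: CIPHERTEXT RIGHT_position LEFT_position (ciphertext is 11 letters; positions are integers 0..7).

Answer: GEBGACEDBFA 5 5

Derivation:
Char 1 ('A'): step: R->3, L=4; A->plug->A->R->G->L->A->refl->B->L'->D->R'->G->plug->G
Char 2 ('H'): step: R->4, L=4; H->plug->H->R->F->L->H->refl->D->L'->A->R'->D->plug->E
Char 3 ('D'): step: R->5, L=4; D->plug->E->R->B->L->F->refl->G->L'->H->R'->C->plug->B
Char 4 ('H'): step: R->6, L=4; H->plug->H->R->E->L->C->refl->E->L'->C->R'->G->plug->G
Char 5 ('H'): step: R->7, L=4; H->plug->H->R->A->L->D->refl->H->L'->F->R'->A->plug->A
Char 6 ('H'): step: R->0, L->5 (L advanced); H->plug->H->R->E->L->G->refl->F->L'->G->R'->B->plug->C
Char 7 ('B'): step: R->1, L=5; B->plug->C->R->A->L->E->refl->C->L'->H->R'->D->plug->E
Char 8 ('A'): step: R->2, L=5; A->plug->A->R->B->L->D->refl->H->L'->F->R'->E->plug->D
Char 9 ('H'): step: R->3, L=5; H->plug->H->R->A->L->E->refl->C->L'->H->R'->C->plug->B
Char 10 ('B'): step: R->4, L=5; B->plug->C->R->D->L->B->refl->A->L'->C->R'->F->plug->F
Char 11 ('D'): step: R->5, L=5; D->plug->E->R->B->L->D->refl->H->L'->F->R'->A->plug->A
Final: ciphertext=GEBGACEDBFA, RIGHT=5, LEFT=5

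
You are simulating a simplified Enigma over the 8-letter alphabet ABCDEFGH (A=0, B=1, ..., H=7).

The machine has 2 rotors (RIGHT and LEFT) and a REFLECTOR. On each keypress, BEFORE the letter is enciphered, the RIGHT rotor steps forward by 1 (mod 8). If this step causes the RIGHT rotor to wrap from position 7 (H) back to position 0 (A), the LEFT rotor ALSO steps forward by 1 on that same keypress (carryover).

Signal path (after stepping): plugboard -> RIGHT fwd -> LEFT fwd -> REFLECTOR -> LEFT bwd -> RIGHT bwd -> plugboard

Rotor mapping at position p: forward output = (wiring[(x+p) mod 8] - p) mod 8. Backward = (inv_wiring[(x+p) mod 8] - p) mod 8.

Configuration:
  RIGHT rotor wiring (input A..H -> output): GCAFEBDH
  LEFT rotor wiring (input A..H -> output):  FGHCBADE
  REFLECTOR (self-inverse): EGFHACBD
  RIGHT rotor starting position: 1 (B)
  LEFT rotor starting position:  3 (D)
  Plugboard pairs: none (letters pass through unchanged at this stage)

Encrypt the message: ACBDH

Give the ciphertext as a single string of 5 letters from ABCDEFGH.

Answer: HDEAF

Derivation:
Char 1 ('A'): step: R->2, L=3; A->plug->A->R->G->L->D->refl->H->L'->A->R'->H->plug->H
Char 2 ('C'): step: R->3, L=3; C->plug->C->R->G->L->D->refl->H->L'->A->R'->D->plug->D
Char 3 ('B'): step: R->4, L=3; B->plug->B->R->F->L->C->refl->F->L'->C->R'->E->plug->E
Char 4 ('D'): step: R->5, L=3; D->plug->D->R->B->L->G->refl->B->L'->E->R'->A->plug->A
Char 5 ('H'): step: R->6, L=3; H->plug->H->R->D->L->A->refl->E->L'->H->R'->F->plug->F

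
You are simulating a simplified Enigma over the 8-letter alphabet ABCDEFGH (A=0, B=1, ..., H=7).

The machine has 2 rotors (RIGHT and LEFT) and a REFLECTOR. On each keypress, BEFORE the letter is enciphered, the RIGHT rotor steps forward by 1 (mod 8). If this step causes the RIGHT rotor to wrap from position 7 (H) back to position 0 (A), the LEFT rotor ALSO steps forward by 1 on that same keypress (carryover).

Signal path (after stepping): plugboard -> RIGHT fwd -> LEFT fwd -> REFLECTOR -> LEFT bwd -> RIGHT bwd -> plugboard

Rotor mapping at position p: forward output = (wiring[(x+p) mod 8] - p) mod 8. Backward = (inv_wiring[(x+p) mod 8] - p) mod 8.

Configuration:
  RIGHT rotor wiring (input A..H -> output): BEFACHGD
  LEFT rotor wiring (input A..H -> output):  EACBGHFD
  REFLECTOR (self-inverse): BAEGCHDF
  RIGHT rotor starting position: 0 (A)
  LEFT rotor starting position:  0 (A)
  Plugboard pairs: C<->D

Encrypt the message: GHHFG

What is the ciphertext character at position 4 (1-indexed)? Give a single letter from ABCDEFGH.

Char 1 ('G'): step: R->1, L=0; G->plug->G->R->C->L->C->refl->E->L'->A->R'->H->plug->H
Char 2 ('H'): step: R->2, L=0; H->plug->H->R->C->L->C->refl->E->L'->A->R'->C->plug->D
Char 3 ('H'): step: R->3, L=0; H->plug->H->R->C->L->C->refl->E->L'->A->R'->E->plug->E
Char 4 ('F'): step: R->4, L=0; F->plug->F->R->A->L->E->refl->C->L'->C->R'->C->plug->D

D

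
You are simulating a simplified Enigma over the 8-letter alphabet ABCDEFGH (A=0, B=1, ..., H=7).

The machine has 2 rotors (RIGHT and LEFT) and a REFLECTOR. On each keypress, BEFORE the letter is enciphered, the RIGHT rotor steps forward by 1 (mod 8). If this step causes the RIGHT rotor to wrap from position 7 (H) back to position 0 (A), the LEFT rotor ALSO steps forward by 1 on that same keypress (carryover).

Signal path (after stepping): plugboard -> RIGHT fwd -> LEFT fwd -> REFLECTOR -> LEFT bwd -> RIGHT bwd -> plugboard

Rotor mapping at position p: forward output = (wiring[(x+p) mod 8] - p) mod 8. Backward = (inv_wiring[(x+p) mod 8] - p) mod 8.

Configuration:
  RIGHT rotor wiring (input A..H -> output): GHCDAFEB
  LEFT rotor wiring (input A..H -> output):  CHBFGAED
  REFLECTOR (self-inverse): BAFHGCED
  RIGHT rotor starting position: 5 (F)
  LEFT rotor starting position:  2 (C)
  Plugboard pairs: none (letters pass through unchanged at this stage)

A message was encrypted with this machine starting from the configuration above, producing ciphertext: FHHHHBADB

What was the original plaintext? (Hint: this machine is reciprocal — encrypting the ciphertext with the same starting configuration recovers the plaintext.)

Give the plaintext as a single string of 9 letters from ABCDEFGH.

Answer: AGFBBDFFE

Derivation:
Char 1 ('F'): step: R->6, L=2; F->plug->F->R->F->L->B->refl->A->L'->G->R'->A->plug->A
Char 2 ('H'): step: R->7, L=2; H->plug->H->R->F->L->B->refl->A->L'->G->R'->G->plug->G
Char 3 ('H'): step: R->0, L->3 (L advanced); H->plug->H->R->B->L->D->refl->H->L'->F->R'->F->plug->F
Char 4 ('H'): step: R->1, L=3; H->plug->H->R->F->L->H->refl->D->L'->B->R'->B->plug->B
Char 5 ('H'): step: R->2, L=3; H->plug->H->R->F->L->H->refl->D->L'->B->R'->B->plug->B
Char 6 ('B'): step: R->3, L=3; B->plug->B->R->F->L->H->refl->D->L'->B->R'->D->plug->D
Char 7 ('A'): step: R->4, L=3; A->plug->A->R->E->L->A->refl->B->L'->D->R'->F->plug->F
Char 8 ('D'): step: R->5, L=3; D->plug->D->R->B->L->D->refl->H->L'->F->R'->F->plug->F
Char 9 ('B'): step: R->6, L=3; B->plug->B->R->D->L->B->refl->A->L'->E->R'->E->plug->E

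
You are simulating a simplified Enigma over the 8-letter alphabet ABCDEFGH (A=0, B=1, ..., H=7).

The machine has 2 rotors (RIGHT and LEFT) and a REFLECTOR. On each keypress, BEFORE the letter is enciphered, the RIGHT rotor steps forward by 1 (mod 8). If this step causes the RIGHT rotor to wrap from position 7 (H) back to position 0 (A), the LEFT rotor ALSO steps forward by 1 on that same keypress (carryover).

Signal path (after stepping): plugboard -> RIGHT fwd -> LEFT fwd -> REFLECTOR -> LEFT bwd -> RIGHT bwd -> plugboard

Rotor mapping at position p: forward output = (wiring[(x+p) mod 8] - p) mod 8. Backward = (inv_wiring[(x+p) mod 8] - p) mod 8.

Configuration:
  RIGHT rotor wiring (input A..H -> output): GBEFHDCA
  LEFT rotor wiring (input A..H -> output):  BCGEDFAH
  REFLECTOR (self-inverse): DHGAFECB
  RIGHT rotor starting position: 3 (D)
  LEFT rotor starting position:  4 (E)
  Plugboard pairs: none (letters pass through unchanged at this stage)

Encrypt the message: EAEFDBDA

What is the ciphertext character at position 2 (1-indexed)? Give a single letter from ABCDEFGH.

Char 1 ('E'): step: R->4, L=4; E->plug->E->R->C->L->E->refl->F->L'->E->R'->D->plug->D
Char 2 ('A'): step: R->5, L=4; A->plug->A->R->G->L->C->refl->G->L'->F->R'->B->plug->B

B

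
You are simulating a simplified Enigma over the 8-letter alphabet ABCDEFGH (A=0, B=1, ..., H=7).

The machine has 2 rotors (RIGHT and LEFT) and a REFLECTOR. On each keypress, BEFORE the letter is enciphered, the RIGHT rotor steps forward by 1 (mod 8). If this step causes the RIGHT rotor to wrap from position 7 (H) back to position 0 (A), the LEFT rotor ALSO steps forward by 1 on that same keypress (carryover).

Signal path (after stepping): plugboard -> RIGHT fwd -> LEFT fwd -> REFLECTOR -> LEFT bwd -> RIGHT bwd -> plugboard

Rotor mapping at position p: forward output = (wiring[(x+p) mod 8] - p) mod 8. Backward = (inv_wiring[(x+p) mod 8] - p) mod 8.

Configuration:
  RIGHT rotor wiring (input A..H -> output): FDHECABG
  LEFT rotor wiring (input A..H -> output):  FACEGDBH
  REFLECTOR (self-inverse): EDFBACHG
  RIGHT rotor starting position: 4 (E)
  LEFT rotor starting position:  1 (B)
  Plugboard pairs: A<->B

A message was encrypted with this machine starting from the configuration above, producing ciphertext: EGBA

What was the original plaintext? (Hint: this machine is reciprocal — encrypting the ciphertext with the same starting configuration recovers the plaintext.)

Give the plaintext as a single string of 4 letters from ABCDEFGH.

Char 1 ('E'): step: R->5, L=1; E->plug->E->R->G->L->G->refl->H->L'->A->R'->D->plug->D
Char 2 ('G'): step: R->6, L=1; G->plug->G->R->E->L->C->refl->F->L'->D->R'->A->plug->B
Char 3 ('B'): step: R->7, L=1; B->plug->A->R->H->L->E->refl->A->L'->F->R'->E->plug->E
Char 4 ('A'): step: R->0, L->2 (L advanced); A->plug->B->R->D->L->B->refl->D->L'->G->R'->H->plug->H

Answer: DBEH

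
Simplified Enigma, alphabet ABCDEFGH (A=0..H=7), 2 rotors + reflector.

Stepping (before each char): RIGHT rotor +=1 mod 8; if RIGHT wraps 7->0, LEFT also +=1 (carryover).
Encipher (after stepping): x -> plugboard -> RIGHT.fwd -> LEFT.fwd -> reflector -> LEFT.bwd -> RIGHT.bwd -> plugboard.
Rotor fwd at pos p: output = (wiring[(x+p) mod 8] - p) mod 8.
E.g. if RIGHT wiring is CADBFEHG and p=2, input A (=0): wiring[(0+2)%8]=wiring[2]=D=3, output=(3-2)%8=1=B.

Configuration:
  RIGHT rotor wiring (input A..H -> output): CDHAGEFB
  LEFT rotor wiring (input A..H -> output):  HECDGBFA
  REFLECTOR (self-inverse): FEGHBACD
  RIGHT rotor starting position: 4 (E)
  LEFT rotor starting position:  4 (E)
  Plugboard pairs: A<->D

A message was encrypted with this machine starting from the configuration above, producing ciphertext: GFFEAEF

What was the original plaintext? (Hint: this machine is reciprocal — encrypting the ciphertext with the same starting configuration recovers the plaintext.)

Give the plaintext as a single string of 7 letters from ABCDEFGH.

Answer: FBCBHBG

Derivation:
Char 1 ('G'): step: R->5, L=4; G->plug->G->R->D->L->E->refl->B->L'->C->R'->F->plug->F
Char 2 ('F'): step: R->6, L=4; F->plug->F->R->C->L->B->refl->E->L'->D->R'->B->plug->B
Char 3 ('F'): step: R->7, L=4; F->plug->F->R->H->L->H->refl->D->L'->E->R'->C->plug->C
Char 4 ('E'): step: R->0, L->5 (L advanced); E->plug->E->R->G->L->G->refl->C->L'->D->R'->B->plug->B
Char 5 ('A'): step: R->1, L=5; A->plug->D->R->F->L->F->refl->A->L'->B->R'->H->plug->H
Char 6 ('E'): step: R->2, L=5; E->plug->E->R->D->L->C->refl->G->L'->G->R'->B->plug->B
Char 7 ('F'): step: R->3, L=5; F->plug->F->R->H->L->B->refl->E->L'->A->R'->G->plug->G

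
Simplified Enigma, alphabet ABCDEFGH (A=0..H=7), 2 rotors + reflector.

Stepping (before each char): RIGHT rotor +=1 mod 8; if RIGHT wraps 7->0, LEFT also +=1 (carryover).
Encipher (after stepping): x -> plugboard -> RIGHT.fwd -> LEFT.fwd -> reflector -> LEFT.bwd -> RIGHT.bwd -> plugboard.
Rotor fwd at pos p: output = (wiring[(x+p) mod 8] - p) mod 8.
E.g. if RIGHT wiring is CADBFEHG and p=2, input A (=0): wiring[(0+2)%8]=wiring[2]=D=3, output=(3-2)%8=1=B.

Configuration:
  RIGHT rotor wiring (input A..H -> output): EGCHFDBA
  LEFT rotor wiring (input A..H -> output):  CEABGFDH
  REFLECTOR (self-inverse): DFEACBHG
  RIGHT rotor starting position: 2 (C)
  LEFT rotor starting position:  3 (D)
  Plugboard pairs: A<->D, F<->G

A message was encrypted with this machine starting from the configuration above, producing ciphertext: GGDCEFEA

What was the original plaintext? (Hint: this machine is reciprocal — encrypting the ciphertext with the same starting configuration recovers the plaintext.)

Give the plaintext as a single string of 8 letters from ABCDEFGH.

Char 1 ('G'): step: R->3, L=3; G->plug->F->R->B->L->D->refl->A->L'->D->R'->G->plug->F
Char 2 ('G'): step: R->4, L=3; G->plug->F->R->C->L->C->refl->E->L'->E->R'->D->plug->A
Char 3 ('D'): step: R->5, L=3; D->plug->A->R->G->L->B->refl->F->L'->H->R'->D->plug->A
Char 4 ('C'): step: R->6, L=3; C->plug->C->R->G->L->B->refl->F->L'->H->R'->G->plug->F
Char 5 ('E'): step: R->7, L=3; E->plug->E->R->A->L->G->refl->H->L'->F->R'->B->plug->B
Char 6 ('F'): step: R->0, L->4 (L advanced); F->plug->G->R->B->L->B->refl->F->L'->H->R'->D->plug->A
Char 7 ('E'): step: R->1, L=4; E->plug->E->R->C->L->H->refl->G->L'->E->R'->D->plug->A
Char 8 ('A'): step: R->2, L=4; A->plug->D->R->B->L->B->refl->F->L'->H->R'->E->plug->E

Answer: FAAFBAAE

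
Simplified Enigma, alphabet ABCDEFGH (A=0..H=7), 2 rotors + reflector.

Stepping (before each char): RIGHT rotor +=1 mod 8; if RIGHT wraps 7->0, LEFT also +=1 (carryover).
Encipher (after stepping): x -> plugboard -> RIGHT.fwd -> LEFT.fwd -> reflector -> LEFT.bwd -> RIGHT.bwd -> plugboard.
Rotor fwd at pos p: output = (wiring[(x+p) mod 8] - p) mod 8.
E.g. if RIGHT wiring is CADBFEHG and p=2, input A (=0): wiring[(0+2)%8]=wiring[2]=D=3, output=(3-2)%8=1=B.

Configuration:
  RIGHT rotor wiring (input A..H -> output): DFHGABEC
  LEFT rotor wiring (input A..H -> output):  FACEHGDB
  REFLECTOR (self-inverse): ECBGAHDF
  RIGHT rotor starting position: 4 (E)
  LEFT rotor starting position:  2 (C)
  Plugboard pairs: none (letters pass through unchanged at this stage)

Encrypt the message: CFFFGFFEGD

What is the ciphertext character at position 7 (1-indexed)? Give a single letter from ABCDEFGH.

Char 1 ('C'): step: R->5, L=2; C->plug->C->R->F->L->H->refl->F->L'->C->R'->F->plug->F
Char 2 ('F'): step: R->6, L=2; F->plug->F->R->A->L->A->refl->E->L'->D->R'->H->plug->H
Char 3 ('F'): step: R->7, L=2; F->plug->F->R->B->L->C->refl->B->L'->E->R'->B->plug->B
Char 4 ('F'): step: R->0, L->3 (L advanced); F->plug->F->R->B->L->E->refl->A->L'->D->R'->A->plug->A
Char 5 ('G'): step: R->1, L=3; G->plug->G->R->B->L->E->refl->A->L'->D->R'->F->plug->F
Char 6 ('F'): step: R->2, L=3; F->plug->F->R->A->L->B->refl->C->L'->F->R'->A->plug->A
Char 7 ('F'): step: R->3, L=3; F->plug->F->R->A->L->B->refl->C->L'->F->R'->B->plug->B

B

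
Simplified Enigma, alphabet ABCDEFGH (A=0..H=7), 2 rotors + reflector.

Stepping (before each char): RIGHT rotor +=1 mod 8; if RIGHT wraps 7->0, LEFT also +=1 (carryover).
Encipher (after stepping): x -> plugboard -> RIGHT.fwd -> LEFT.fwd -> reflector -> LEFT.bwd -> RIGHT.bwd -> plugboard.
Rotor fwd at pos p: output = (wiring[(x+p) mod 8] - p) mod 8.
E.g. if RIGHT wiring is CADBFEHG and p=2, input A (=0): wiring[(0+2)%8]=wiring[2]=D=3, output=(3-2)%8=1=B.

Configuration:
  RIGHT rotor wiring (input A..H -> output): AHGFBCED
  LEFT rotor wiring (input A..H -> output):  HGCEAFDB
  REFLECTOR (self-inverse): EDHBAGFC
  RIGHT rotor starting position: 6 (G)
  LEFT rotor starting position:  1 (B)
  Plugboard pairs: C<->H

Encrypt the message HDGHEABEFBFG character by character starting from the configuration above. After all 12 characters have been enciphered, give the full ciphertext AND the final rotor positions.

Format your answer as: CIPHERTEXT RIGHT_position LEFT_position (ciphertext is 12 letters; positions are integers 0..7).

Answer: DEADHCGFEFBD 2 3

Derivation:
Char 1 ('H'): step: R->7, L=1; H->plug->C->R->A->L->F->refl->G->L'->H->R'->D->plug->D
Char 2 ('D'): step: R->0, L->2 (L advanced); D->plug->D->R->F->L->H->refl->C->L'->B->R'->E->plug->E
Char 3 ('G'): step: R->1, L=2; G->plug->G->R->C->L->G->refl->F->L'->G->R'->A->plug->A
Char 4 ('H'): step: R->2, L=2; H->plug->C->R->H->L->E->refl->A->L'->A->R'->D->plug->D
Char 5 ('E'): step: R->3, L=2; E->plug->E->R->A->L->A->refl->E->L'->H->R'->C->plug->H
Char 6 ('A'): step: R->4, L=2; A->plug->A->R->F->L->H->refl->C->L'->B->R'->H->plug->C
Char 7 ('B'): step: R->5, L=2; B->plug->B->R->H->L->E->refl->A->L'->A->R'->G->plug->G
Char 8 ('E'): step: R->6, L=2; E->plug->E->R->A->L->A->refl->E->L'->H->R'->F->plug->F
Char 9 ('F'): step: R->7, L=2; F->plug->F->R->C->L->G->refl->F->L'->G->R'->E->plug->E
Char 10 ('B'): step: R->0, L->3 (L advanced); B->plug->B->R->H->L->H->refl->C->L'->C->R'->F->plug->F
Char 11 ('F'): step: R->1, L=3; F->plug->F->R->D->L->A->refl->E->L'->F->R'->B->plug->B
Char 12 ('G'): step: R->2, L=3; G->plug->G->R->G->L->D->refl->B->L'->A->R'->D->plug->D
Final: ciphertext=DEADHCGFEFBD, RIGHT=2, LEFT=3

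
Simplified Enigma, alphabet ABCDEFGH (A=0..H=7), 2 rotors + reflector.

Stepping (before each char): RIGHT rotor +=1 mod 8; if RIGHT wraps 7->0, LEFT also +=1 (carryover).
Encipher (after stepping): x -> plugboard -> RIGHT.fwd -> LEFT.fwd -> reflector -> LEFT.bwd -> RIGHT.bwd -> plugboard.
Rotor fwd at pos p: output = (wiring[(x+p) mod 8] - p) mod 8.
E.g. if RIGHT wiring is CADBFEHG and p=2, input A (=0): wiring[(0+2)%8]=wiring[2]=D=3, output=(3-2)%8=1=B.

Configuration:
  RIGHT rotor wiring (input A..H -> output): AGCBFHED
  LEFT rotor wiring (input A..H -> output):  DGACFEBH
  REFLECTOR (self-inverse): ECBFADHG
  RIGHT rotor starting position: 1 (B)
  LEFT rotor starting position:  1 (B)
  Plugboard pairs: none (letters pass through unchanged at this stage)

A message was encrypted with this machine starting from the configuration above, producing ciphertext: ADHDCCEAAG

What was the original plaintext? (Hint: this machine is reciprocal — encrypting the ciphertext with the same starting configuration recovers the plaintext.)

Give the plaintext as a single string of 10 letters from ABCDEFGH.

Answer: HABFGECGHA

Derivation:
Char 1 ('A'): step: R->2, L=1; A->plug->A->R->A->L->F->refl->D->L'->E->R'->H->plug->H
Char 2 ('D'): step: R->3, L=1; D->plug->D->R->B->L->H->refl->G->L'->G->R'->A->plug->A
Char 3 ('H'): step: R->4, L=1; H->plug->H->R->F->L->A->refl->E->L'->D->R'->B->plug->B
Char 4 ('D'): step: R->5, L=1; D->plug->D->R->D->L->E->refl->A->L'->F->R'->F->plug->F
Char 5 ('C'): step: R->6, L=1; C->plug->C->R->C->L->B->refl->C->L'->H->R'->G->plug->G
Char 6 ('C'): step: R->7, L=1; C->plug->C->R->H->L->C->refl->B->L'->C->R'->E->plug->E
Char 7 ('E'): step: R->0, L->2 (L advanced); E->plug->E->R->F->L->F->refl->D->L'->C->R'->C->plug->C
Char 8 ('A'): step: R->1, L=2; A->plug->A->R->F->L->F->refl->D->L'->C->R'->G->plug->G
Char 9 ('A'): step: R->2, L=2; A->plug->A->R->A->L->G->refl->H->L'->E->R'->H->plug->H
Char 10 ('G'): step: R->3, L=2; G->plug->G->R->D->L->C->refl->B->L'->G->R'->A->plug->A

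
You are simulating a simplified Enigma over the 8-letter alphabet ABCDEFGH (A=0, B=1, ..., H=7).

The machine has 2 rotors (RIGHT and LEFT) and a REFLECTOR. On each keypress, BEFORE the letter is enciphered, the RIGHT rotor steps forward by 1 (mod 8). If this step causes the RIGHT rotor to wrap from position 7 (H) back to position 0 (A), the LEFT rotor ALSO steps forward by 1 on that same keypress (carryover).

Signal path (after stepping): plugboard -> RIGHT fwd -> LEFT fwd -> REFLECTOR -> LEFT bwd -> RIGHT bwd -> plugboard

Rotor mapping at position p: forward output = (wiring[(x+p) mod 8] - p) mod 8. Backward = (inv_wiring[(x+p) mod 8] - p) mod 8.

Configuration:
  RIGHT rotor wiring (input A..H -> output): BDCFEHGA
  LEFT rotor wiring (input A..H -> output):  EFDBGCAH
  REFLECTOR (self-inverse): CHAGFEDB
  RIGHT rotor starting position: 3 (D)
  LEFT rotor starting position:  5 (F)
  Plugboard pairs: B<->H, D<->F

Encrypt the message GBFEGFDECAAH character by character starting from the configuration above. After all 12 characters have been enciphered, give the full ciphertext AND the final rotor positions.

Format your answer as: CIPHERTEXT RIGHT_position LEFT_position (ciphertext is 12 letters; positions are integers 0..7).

Char 1 ('G'): step: R->4, L=5; G->plug->G->R->G->L->E->refl->F->L'->A->R'->A->plug->A
Char 2 ('B'): step: R->5, L=5; B->plug->H->R->H->L->B->refl->H->L'->D->R'->C->plug->C
Char 3 ('F'): step: R->6, L=5; F->plug->D->R->F->L->G->refl->D->L'->B->R'->H->plug->B
Char 4 ('E'): step: R->7, L=5; E->plug->E->R->G->L->E->refl->F->L'->A->R'->G->plug->G
Char 5 ('G'): step: R->0, L->6 (L advanced); G->plug->G->R->G->L->A->refl->C->L'->A->R'->H->plug->B
Char 6 ('F'): step: R->1, L=6; F->plug->D->R->D->L->H->refl->B->L'->B->R'->B->plug->H
Char 7 ('D'): step: R->2, L=6; D->plug->F->R->G->L->A->refl->C->L'->A->R'->A->plug->A
Char 8 ('E'): step: R->3, L=6; E->plug->E->R->F->L->D->refl->G->L'->C->R'->A->plug->A
Char 9 ('C'): step: R->4, L=6; C->plug->C->R->C->L->G->refl->D->L'->F->R'->E->plug->E
Char 10 ('A'): step: R->5, L=6; A->plug->A->R->C->L->G->refl->D->L'->F->R'->F->plug->D
Char 11 ('A'): step: R->6, L=6; A->plug->A->R->A->L->C->refl->A->L'->G->R'->G->plug->G
Char 12 ('H'): step: R->7, L=6; H->plug->B->R->C->L->G->refl->D->L'->F->R'->F->plug->D
Final: ciphertext=ACBGBHAAEDGD, RIGHT=7, LEFT=6

Answer: ACBGBHAAEDGD 7 6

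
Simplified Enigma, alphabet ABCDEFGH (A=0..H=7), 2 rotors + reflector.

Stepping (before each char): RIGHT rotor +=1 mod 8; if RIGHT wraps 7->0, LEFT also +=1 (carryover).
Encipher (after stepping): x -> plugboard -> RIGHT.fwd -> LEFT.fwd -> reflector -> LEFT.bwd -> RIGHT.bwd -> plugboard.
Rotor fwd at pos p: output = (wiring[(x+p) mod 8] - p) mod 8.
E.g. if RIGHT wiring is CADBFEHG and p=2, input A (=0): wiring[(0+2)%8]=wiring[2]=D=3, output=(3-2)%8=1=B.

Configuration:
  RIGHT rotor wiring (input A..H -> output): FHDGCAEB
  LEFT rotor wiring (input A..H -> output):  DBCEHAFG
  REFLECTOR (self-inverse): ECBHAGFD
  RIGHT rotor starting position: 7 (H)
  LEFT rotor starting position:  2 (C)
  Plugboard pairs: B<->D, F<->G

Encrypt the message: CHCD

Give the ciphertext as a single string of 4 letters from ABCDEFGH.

Answer: GEFF

Derivation:
Char 1 ('C'): step: R->0, L->3 (L advanced); C->plug->C->R->D->L->C->refl->B->L'->A->R'->F->plug->G
Char 2 ('H'): step: R->1, L=3; H->plug->H->R->E->L->D->refl->H->L'->H->R'->E->plug->E
Char 3 ('C'): step: R->2, L=3; C->plug->C->R->A->L->B->refl->C->L'->D->R'->G->plug->F
Char 4 ('D'): step: R->3, L=3; D->plug->B->R->H->L->H->refl->D->L'->E->R'->G->plug->F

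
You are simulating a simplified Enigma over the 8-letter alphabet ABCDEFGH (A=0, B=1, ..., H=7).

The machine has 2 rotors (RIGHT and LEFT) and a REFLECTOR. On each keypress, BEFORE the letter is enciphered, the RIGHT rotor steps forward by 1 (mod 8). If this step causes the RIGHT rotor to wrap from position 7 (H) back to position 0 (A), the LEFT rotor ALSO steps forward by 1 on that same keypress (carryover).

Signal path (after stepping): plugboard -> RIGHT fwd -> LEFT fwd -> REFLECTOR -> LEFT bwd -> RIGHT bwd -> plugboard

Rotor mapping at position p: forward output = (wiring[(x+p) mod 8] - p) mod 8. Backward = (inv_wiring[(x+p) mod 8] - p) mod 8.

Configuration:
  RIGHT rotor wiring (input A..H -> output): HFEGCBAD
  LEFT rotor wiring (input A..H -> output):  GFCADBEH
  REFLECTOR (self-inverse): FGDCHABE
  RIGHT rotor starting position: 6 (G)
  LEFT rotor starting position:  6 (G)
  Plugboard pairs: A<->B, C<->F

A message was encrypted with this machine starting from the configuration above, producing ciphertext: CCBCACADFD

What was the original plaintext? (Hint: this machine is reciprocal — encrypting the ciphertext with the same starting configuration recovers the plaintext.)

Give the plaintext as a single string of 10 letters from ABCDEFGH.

Char 1 ('C'): step: R->7, L=6; C->plug->F->R->D->L->H->refl->E->L'->E->R'->A->plug->B
Char 2 ('C'): step: R->0, L->7 (L advanced); C->plug->F->R->B->L->H->refl->E->L'->F->R'->B->plug->A
Char 3 ('B'): step: R->1, L=7; B->plug->A->R->E->L->B->refl->G->L'->C->R'->G->plug->G
Char 4 ('C'): step: R->2, L=7; C->plug->F->R->B->L->H->refl->E->L'->F->R'->G->plug->G
Char 5 ('A'): step: R->3, L=7; A->plug->B->R->H->L->F->refl->A->L'->A->R'->E->plug->E
Char 6 ('C'): step: R->4, L=7; C->plug->F->R->B->L->H->refl->E->L'->F->R'->B->plug->A
Char 7 ('A'): step: R->5, L=7; A->plug->B->R->D->L->D->refl->C->L'->G->R'->C->plug->F
Char 8 ('D'): step: R->6, L=7; D->plug->D->R->H->L->F->refl->A->L'->A->R'->F->plug->C
Char 9 ('F'): step: R->7, L=7; F->plug->C->R->G->L->C->refl->D->L'->D->R'->F->plug->C
Char 10 ('D'): step: R->0, L->0 (L advanced); D->plug->D->R->G->L->E->refl->H->L'->H->R'->A->plug->B

Answer: BAGGEAFCCB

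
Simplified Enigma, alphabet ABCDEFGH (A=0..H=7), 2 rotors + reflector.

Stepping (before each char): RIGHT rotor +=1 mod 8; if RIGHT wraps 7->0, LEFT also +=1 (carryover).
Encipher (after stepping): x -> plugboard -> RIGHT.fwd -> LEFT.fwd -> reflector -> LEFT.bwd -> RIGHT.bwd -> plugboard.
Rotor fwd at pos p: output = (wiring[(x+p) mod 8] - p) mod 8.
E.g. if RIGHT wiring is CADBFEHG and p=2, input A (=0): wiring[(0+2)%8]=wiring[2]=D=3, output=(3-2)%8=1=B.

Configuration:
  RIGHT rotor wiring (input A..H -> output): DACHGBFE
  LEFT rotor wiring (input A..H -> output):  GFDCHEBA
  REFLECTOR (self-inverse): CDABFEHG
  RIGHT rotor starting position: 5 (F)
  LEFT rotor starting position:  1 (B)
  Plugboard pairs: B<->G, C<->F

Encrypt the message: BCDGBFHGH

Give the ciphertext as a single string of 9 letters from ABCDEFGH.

Char 1 ('B'): step: R->6, L=1; B->plug->G->R->A->L->E->refl->F->L'->H->R'->A->plug->A
Char 2 ('C'): step: R->7, L=1; C->plug->F->R->H->L->F->refl->E->L'->A->R'->E->plug->E
Char 3 ('D'): step: R->0, L->2 (L advanced); D->plug->D->R->H->L->D->refl->B->L'->A->R'->B->plug->G
Char 4 ('G'): step: R->1, L=2; G->plug->B->R->B->L->A->refl->C->L'->D->R'->G->plug->B
Char 5 ('B'): step: R->2, L=2; B->plug->G->R->B->L->A->refl->C->L'->D->R'->E->plug->E
Char 6 ('F'): step: R->3, L=2; F->plug->C->R->G->L->E->refl->F->L'->C->R'->D->plug->D
Char 7 ('H'): step: R->4, L=2; H->plug->H->R->D->L->C->refl->A->L'->B->R'->C->plug->F
Char 8 ('G'): step: R->5, L=2; G->plug->B->R->A->L->B->refl->D->L'->H->R'->C->plug->F
Char 9 ('H'): step: R->6, L=2; H->plug->H->R->D->L->C->refl->A->L'->B->R'->F->plug->C

Answer: AEGBEDFFC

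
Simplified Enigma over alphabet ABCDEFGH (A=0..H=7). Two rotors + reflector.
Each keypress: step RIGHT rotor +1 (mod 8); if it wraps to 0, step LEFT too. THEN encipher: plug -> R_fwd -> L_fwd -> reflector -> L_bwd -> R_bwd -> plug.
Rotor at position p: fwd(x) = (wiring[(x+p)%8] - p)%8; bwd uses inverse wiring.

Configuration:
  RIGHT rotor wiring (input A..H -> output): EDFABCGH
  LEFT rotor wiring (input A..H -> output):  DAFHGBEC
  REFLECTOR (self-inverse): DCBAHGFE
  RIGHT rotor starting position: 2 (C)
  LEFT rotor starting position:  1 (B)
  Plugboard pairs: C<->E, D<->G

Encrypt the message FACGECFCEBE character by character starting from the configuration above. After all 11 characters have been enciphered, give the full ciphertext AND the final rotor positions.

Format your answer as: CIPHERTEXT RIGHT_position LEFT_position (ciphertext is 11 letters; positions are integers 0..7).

Char 1 ('F'): step: R->3, L=1; F->plug->F->R->B->L->E->refl->H->L'->A->R'->G->plug->D
Char 2 ('A'): step: R->4, L=1; A->plug->A->R->F->L->D->refl->A->L'->E->R'->H->plug->H
Char 3 ('C'): step: R->5, L=1; C->plug->E->R->G->L->B->refl->C->L'->H->R'->D->plug->G
Char 4 ('G'): step: R->6, L=1; G->plug->D->R->F->L->D->refl->A->L'->E->R'->H->plug->H
Char 5 ('E'): step: R->7, L=1; E->plug->C->R->E->L->A->refl->D->L'->F->R'->B->plug->B
Char 6 ('C'): step: R->0, L->2 (L advanced); C->plug->E->R->B->L->F->refl->G->L'->H->R'->H->plug->H
Char 7 ('F'): step: R->1, L=2; F->plug->F->R->F->L->A->refl->D->L'->A->R'->D->plug->G
Char 8 ('C'): step: R->2, L=2; C->plug->E->R->E->L->C->refl->B->L'->G->R'->B->plug->B
Char 9 ('E'): step: R->3, L=2; E->plug->C->R->H->L->G->refl->F->L'->B->R'->F->plug->F
Char 10 ('B'): step: R->4, L=2; B->plug->B->R->G->L->B->refl->C->L'->E->R'->H->plug->H
Char 11 ('E'): step: R->5, L=2; E->plug->C->R->C->L->E->refl->H->L'->D->R'->G->plug->D
Final: ciphertext=DHGHBHGBFHD, RIGHT=5, LEFT=2

Answer: DHGHBHGBFHD 5 2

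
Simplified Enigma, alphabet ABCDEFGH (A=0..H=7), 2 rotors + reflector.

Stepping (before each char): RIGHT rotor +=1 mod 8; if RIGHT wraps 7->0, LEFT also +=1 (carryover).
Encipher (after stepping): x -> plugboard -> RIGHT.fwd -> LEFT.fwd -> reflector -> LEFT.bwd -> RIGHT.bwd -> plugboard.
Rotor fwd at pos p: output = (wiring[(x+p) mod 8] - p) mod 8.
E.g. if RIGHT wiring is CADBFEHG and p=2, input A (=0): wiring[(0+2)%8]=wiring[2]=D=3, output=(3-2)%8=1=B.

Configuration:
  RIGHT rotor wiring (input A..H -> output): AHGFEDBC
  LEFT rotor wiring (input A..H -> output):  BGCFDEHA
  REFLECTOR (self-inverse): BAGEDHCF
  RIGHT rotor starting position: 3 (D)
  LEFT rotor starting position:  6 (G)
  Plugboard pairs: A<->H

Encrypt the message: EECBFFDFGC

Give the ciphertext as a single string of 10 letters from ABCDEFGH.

Answer: GBBDDAHADD

Derivation:
Char 1 ('E'): step: R->4, L=6; E->plug->E->R->E->L->E->refl->D->L'->C->R'->G->plug->G
Char 2 ('E'): step: R->5, L=6; E->plug->E->R->C->L->D->refl->E->L'->E->R'->B->plug->B
Char 3 ('C'): step: R->6, L=6; C->plug->C->R->C->L->D->refl->E->L'->E->R'->B->plug->B
Char 4 ('B'): step: R->7, L=6; B->plug->B->R->B->L->C->refl->G->L'->H->R'->D->plug->D
Char 5 ('F'): step: R->0, L->7 (L advanced); F->plug->F->R->D->L->D->refl->E->L'->F->R'->D->plug->D
Char 6 ('F'): step: R->1, L=7; F->plug->F->R->A->L->B->refl->A->L'->H->R'->H->plug->A
Char 7 ('D'): step: R->2, L=7; D->plug->D->R->B->L->C->refl->G->L'->E->R'->A->plug->H
Char 8 ('F'): step: R->3, L=7; F->plug->F->R->F->L->E->refl->D->L'->D->R'->H->plug->A
Char 9 ('G'): step: R->4, L=7; G->plug->G->R->C->L->H->refl->F->L'->G->R'->D->plug->D
Char 10 ('C'): step: R->5, L=7; C->plug->C->R->F->L->E->refl->D->L'->D->R'->D->plug->D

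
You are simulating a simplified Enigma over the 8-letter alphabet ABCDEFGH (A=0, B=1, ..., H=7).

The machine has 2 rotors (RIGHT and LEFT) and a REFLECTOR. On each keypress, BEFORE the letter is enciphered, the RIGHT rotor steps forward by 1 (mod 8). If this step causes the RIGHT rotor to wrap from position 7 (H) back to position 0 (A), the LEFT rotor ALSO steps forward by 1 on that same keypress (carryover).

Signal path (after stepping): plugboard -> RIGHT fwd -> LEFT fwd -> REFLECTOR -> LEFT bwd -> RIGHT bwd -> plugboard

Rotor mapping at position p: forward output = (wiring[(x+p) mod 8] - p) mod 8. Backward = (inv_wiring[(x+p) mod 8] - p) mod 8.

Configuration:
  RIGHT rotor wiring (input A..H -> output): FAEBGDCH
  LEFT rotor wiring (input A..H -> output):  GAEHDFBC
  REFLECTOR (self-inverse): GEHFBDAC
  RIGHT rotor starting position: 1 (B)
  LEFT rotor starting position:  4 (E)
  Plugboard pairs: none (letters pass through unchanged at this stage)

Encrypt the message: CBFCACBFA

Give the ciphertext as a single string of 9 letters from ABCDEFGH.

Char 1 ('C'): step: R->2, L=4; C->plug->C->R->E->L->C->refl->H->L'->A->R'->E->plug->E
Char 2 ('B'): step: R->3, L=4; B->plug->B->R->D->L->G->refl->A->L'->G->R'->A->plug->A
Char 3 ('F'): step: R->4, L=4; F->plug->F->R->E->L->C->refl->H->L'->A->R'->G->plug->G
Char 4 ('C'): step: R->5, L=4; C->plug->C->R->C->L->F->refl->D->L'->H->R'->F->plug->F
Char 5 ('A'): step: R->6, L=4; A->plug->A->R->E->L->C->refl->H->L'->A->R'->G->plug->G
Char 6 ('C'): step: R->7, L=4; C->plug->C->R->B->L->B->refl->E->L'->F->R'->D->plug->D
Char 7 ('B'): step: R->0, L->5 (L advanced); B->plug->B->R->A->L->A->refl->G->L'->H->R'->H->plug->H
Char 8 ('F'): step: R->1, L=5; F->plug->F->R->B->L->E->refl->B->L'->D->R'->B->plug->B
Char 9 ('A'): step: R->2, L=5; A->plug->A->R->C->L->F->refl->D->L'->E->R'->C->plug->C

Answer: EAGFGDHBC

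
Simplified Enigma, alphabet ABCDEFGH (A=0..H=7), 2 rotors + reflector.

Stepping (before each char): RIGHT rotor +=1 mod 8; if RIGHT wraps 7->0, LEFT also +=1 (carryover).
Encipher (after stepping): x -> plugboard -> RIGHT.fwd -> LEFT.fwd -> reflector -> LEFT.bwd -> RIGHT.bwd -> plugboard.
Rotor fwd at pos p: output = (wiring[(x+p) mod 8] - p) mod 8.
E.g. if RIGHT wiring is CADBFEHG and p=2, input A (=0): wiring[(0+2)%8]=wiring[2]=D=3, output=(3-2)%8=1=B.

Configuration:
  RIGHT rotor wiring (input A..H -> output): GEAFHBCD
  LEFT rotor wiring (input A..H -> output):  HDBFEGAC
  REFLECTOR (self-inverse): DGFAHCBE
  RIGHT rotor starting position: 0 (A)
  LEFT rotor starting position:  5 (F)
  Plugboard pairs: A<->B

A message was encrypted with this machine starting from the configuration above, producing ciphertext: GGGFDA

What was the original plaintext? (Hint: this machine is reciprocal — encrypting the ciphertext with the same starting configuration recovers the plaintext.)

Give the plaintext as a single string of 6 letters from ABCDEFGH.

Answer: BECGCF

Derivation:
Char 1 ('G'): step: R->1, L=5; G->plug->G->R->C->L->F->refl->C->L'->D->R'->A->plug->B
Char 2 ('G'): step: R->2, L=5; G->plug->G->R->E->L->G->refl->B->L'->A->R'->E->plug->E
Char 3 ('G'): step: R->3, L=5; G->plug->G->R->B->L->D->refl->A->L'->G->R'->C->plug->C
Char 4 ('F'): step: R->4, L=5; F->plug->F->R->A->L->B->refl->G->L'->E->R'->G->plug->G
Char 5 ('D'): step: R->5, L=5; D->plug->D->R->B->L->D->refl->A->L'->G->R'->C->plug->C
Char 6 ('A'): step: R->6, L=5; A->plug->B->R->F->L->E->refl->H->L'->H->R'->F->plug->F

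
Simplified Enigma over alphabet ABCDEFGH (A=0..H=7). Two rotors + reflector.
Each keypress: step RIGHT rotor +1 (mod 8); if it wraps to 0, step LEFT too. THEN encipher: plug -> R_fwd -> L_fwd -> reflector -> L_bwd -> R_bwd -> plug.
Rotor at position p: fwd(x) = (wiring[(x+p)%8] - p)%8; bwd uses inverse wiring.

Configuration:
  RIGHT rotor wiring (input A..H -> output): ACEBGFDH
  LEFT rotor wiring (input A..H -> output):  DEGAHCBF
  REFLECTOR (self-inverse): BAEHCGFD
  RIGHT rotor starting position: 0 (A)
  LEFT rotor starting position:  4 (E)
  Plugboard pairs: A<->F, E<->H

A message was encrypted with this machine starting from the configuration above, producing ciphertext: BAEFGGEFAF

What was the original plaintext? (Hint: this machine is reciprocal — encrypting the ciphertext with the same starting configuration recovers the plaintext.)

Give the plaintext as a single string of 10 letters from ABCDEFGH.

Char 1 ('B'): step: R->1, L=4; B->plug->B->R->D->L->B->refl->A->L'->F->R'->D->plug->D
Char 2 ('A'): step: R->2, L=4; A->plug->F->R->F->L->A->refl->B->L'->D->R'->D->plug->D
Char 3 ('E'): step: R->3, L=4; E->plug->H->R->B->L->G->refl->F->L'->C->R'->C->plug->C
Char 4 ('F'): step: R->4, L=4; F->plug->A->R->C->L->F->refl->G->L'->B->R'->B->plug->B
Char 5 ('G'): step: R->5, L=4; G->plug->G->R->E->L->H->refl->D->L'->A->R'->A->plug->F
Char 6 ('G'): step: R->6, L=4; G->plug->G->R->A->L->D->refl->H->L'->E->R'->D->plug->D
Char 7 ('E'): step: R->7, L=4; E->plug->H->R->E->L->H->refl->D->L'->A->R'->A->plug->F
Char 8 ('F'): step: R->0, L->5 (L advanced); F->plug->A->R->A->L->F->refl->G->L'->D->R'->G->plug->G
Char 9 ('A'): step: R->1, L=5; A->plug->F->R->C->L->A->refl->B->L'->F->R'->D->plug->D
Char 10 ('F'): step: R->2, L=5; F->plug->A->R->C->L->A->refl->B->L'->F->R'->F->plug->A

Answer: DDCBFDFGDA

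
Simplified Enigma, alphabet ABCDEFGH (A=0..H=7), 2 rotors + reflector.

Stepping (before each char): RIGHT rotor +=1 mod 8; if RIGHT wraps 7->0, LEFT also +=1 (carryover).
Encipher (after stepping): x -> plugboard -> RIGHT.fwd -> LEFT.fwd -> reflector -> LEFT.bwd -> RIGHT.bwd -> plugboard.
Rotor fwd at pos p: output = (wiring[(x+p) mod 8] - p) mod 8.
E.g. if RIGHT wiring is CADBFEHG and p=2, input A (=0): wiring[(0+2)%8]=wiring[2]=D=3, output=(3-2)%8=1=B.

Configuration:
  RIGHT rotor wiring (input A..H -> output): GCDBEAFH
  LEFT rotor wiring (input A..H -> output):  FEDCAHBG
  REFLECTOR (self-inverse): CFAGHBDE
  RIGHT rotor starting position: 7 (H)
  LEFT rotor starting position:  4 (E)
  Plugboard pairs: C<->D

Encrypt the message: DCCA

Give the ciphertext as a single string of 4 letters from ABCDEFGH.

Char 1 ('D'): step: R->0, L->5 (L advanced); D->plug->C->R->D->L->A->refl->C->L'->A->R'->F->plug->F
Char 2 ('C'): step: R->1, L=5; C->plug->D->R->D->L->A->refl->C->L'->A->R'->C->plug->D
Char 3 ('C'): step: R->2, L=5; C->plug->D->R->G->L->F->refl->B->L'->C->R'->C->plug->D
Char 4 ('A'): step: R->3, L=5; A->plug->A->R->G->L->F->refl->B->L'->C->R'->D->plug->C

Answer: FDDC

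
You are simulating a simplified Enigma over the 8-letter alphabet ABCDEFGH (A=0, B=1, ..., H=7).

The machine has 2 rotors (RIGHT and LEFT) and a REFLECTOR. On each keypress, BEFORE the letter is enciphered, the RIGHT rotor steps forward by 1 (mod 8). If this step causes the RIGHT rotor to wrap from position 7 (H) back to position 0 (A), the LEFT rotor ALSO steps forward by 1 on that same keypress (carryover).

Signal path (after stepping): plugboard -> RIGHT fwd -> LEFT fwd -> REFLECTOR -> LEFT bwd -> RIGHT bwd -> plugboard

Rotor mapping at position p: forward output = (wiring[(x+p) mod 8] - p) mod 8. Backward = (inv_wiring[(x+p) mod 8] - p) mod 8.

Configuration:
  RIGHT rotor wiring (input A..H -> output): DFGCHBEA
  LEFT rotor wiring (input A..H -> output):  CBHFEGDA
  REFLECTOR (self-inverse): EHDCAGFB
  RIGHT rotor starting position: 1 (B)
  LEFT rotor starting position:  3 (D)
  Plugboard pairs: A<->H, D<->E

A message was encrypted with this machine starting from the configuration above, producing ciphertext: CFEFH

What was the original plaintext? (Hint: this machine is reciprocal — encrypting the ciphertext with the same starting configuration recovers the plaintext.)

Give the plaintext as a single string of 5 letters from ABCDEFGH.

Char 1 ('C'): step: R->2, L=3; C->plug->C->R->F->L->H->refl->B->L'->B->R'->G->plug->G
Char 2 ('F'): step: R->3, L=3; F->plug->F->R->A->L->C->refl->D->L'->C->R'->G->plug->G
Char 3 ('E'): step: R->4, L=3; E->plug->D->R->E->L->F->refl->G->L'->G->R'->H->plug->A
Char 4 ('F'): step: R->5, L=3; F->plug->F->R->B->L->B->refl->H->L'->F->R'->G->plug->G
Char 5 ('H'): step: R->6, L=3; H->plug->A->R->G->L->G->refl->F->L'->E->R'->F->plug->F

Answer: GGAGF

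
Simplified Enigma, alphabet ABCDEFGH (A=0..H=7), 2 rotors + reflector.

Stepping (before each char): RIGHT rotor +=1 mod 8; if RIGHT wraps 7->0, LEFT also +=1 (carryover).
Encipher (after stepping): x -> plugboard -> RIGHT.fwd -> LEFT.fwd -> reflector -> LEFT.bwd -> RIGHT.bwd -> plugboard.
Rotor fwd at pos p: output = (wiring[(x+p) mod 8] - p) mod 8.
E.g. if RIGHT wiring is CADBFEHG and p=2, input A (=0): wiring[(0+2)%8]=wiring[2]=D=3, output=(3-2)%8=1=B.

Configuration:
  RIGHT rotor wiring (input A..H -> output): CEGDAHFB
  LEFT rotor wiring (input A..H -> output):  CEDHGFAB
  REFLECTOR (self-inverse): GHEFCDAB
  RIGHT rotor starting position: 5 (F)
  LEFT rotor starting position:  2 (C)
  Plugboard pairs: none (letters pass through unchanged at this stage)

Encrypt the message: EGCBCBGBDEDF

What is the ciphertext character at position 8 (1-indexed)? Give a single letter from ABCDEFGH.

Char 1 ('E'): step: R->6, L=2; E->plug->E->R->A->L->B->refl->H->L'->F->R'->F->plug->F
Char 2 ('G'): step: R->7, L=2; G->plug->G->R->A->L->B->refl->H->L'->F->R'->C->plug->C
Char 3 ('C'): step: R->0, L->3 (L advanced); C->plug->C->R->G->L->B->refl->H->L'->F->R'->G->plug->G
Char 4 ('B'): step: R->1, L=3; B->plug->B->R->F->L->H->refl->B->L'->G->R'->E->plug->E
Char 5 ('C'): step: R->2, L=3; C->plug->C->R->G->L->B->refl->H->L'->F->R'->D->plug->D
Char 6 ('B'): step: R->3, L=3; B->plug->B->R->F->L->H->refl->B->L'->G->R'->E->plug->E
Char 7 ('G'): step: R->4, L=3; G->plug->G->R->C->L->C->refl->E->L'->A->R'->F->plug->F
Char 8 ('B'): step: R->5, L=3; B->plug->B->R->A->L->E->refl->C->L'->C->R'->A->plug->A

A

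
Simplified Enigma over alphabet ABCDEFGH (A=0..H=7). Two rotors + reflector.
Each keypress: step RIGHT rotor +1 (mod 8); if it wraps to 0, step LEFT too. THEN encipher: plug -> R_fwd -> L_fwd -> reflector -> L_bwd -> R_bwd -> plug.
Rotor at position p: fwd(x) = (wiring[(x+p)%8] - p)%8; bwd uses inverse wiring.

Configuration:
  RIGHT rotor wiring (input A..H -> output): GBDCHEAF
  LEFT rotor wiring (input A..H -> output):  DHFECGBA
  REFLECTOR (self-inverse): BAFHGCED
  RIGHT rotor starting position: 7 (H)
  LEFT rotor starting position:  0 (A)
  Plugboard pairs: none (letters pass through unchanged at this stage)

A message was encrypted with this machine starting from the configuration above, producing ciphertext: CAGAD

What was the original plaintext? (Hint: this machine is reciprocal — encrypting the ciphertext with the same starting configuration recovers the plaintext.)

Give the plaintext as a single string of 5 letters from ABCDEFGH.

Answer: HCHBB

Derivation:
Char 1 ('C'): step: R->0, L->1 (L advanced); C->plug->C->R->D->L->B->refl->A->L'->F->R'->H->plug->H
Char 2 ('A'): step: R->1, L=1; A->plug->A->R->A->L->G->refl->E->L'->B->R'->C->plug->C
Char 3 ('G'): step: R->2, L=1; G->plug->G->R->E->L->F->refl->C->L'->H->R'->H->plug->H
Char 4 ('A'): step: R->3, L=1; A->plug->A->R->H->L->C->refl->F->L'->E->R'->B->plug->B
Char 5 ('D'): step: R->4, L=1; D->plug->D->R->B->L->E->refl->G->L'->A->R'->B->plug->B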